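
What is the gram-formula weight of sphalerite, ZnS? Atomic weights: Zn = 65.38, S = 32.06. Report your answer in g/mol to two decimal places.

97.44 g/mol

The formula mass is the sum 1×65.38 + 1×32.06.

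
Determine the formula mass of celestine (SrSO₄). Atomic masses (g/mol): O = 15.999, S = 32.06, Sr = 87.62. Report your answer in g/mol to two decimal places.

183.68 g/mol

M = 1×87.62 + 1×32.06 + 4×15.999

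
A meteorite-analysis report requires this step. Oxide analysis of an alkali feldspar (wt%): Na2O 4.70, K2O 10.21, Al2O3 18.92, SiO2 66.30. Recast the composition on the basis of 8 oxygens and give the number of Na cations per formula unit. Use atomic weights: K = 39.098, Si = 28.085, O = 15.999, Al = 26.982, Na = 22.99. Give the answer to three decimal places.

0.412 Na apfu

Na2O: 4.70/61.979 = 0.07583 mol → 0.15166 mol Na, 0.07583 mol O.
K2O: 10.21/94.195 = 0.10839 mol → 0.21678 mol K, 0.10839 mol O.
Al2O3: 18.92/101.961 = 0.18556 mol → 0.37112 mol Al, 0.55668 mol O.
SiO2: 66.30/60.083 = 1.10347 mol → 1.10347 mol Si, 2.20694 mol O.
Total oxygen = 2.94784 mol. Normalization factor = 8/2.94784 = 2.71385.
Na per 8 O = 0.15166 × 2.71385 = 0.412.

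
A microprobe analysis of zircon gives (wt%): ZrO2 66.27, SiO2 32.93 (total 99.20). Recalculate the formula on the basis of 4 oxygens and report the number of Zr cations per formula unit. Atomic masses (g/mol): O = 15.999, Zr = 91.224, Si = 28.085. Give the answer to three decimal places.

ZrO2 (M=123.222): mol = 0.53781; Zr = 0.53781, O = 1.07562.
SiO2 (M=60.083): mol = 0.54808; Si = 0.54808, O = 1.09616.
ΣO = 2.17178; factor = 4/ΣO = 1.84181.
Zr apfu = 0.53781 × 1.84181 = 0.991.

0.991 Zr apfu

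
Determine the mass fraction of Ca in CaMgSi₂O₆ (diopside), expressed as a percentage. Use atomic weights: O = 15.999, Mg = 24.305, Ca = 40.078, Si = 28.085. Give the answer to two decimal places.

18.51 wt%

Molar mass of CaMgSi₂O₆: 1*40.078 + 1*24.305 + 2*28.085 + 6*15.999 = 216.547 g/mol.
Mass of Ca per formula unit: 1 × 40.078 = 40.078 g.
Weight fraction Ca = 40.078 / 216.547 = 0.1851.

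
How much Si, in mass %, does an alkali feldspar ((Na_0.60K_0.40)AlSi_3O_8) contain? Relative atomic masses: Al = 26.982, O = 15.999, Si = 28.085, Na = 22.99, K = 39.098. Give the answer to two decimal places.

31.36 mass %

Formula mass = 0.60·22.99 + 0.40·39.098 + 1·26.982 + 3·28.085 + 8·15.999 = 268.662 g/mol, of which 84.255 g is Si.
So Si makes up 84.255/268.662 = 0.3136 of the mass, i.e. 31.36%.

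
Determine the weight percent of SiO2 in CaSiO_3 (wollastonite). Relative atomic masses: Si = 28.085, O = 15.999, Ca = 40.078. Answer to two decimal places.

51.72 wt%

Molar mass of CaSiO_3 = 1·40.078 + 1·28.085 + 3·15.999 = 116.160 g/mol.
Each formula unit contains 1 Si, equivalent to 1/1 = 1.0000 mol SiO2.
M(SiO2) = 1×28.085 + 2×15.999 = 60.083 g/mol.
Mass of SiO2 per formula unit = 1.0000 × 60.083 = 60.083 g.
SiO2 wt% = 60.083 / 116.160 × 100 = 51.72%.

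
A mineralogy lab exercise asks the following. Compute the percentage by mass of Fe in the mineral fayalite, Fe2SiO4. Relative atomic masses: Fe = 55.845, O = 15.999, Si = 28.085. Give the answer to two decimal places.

54.81 mass %

Molar mass of Fe2SiO4: 2×55.845 + 1×28.085 + 4×15.999 = 203.771 g/mol.
Mass of Fe per formula unit: 2 × 55.845 = 111.690 g.
Weight fraction Fe = 111.690 / 203.771 = 0.5481.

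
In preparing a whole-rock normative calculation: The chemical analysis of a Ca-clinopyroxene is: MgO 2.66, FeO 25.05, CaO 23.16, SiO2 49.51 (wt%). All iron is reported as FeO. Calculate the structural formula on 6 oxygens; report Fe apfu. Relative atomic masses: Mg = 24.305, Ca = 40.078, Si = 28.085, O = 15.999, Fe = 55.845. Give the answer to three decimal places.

2.66 wt% MgO ÷ 40.304 g/mol = 0.06600 mol, giving 0.06600 Mg and 0.06600 O.
25.05 wt% FeO ÷ 71.844 g/mol = 0.34867 mol, giving 0.34867 Fe and 0.34867 O.
23.16 wt% CaO ÷ 56.077 g/mol = 0.41300 mol, giving 0.41300 Ca and 0.41300 O.
49.51 wt% SiO2 ÷ 60.083 g/mol = 0.82403 mol, giving 0.82403 Si and 1.64806 O.
Oxygen sums to 2.47573; scaling by 6/2.47573 = 2.42353 puts the formula on 6 O.
Fe: 0.34867 × 2.42353 = 0.845 atoms per formula unit.

0.845 Fe apfu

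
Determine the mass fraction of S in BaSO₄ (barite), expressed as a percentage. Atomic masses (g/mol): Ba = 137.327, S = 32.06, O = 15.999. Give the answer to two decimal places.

Formula mass = 1*137.327 + 1*32.06 + 4*15.999 = 233.383 g/mol, of which 32.060 g is S.
So S makes up 32.060/233.383 = 0.1374 of the mass, i.e. 13.74%.

13.74 weight percent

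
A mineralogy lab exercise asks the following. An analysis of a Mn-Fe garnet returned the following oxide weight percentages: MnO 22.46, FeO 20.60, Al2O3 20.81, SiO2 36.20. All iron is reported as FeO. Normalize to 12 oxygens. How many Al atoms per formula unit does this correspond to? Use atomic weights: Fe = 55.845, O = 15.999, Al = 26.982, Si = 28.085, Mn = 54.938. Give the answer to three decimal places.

22.46 wt% MnO ÷ 70.937 g/mol = 0.31662 mol, giving 0.31662 Mn and 0.31662 O.
20.60 wt% FeO ÷ 71.844 g/mol = 0.28673 mol, giving 0.28673 Fe and 0.28673 O.
20.81 wt% Al2O3 ÷ 101.961 g/mol = 0.20410 mol, giving 0.40820 Al and 0.61230 O.
36.20 wt% SiO2 ÷ 60.083 g/mol = 0.60250 mol, giving 0.60250 Si and 1.20500 O.
Oxygen sums to 2.42065; scaling by 12/2.42065 = 4.95735 puts the formula on 12 O.
Al: 0.40820 × 4.95735 = 2.024 atoms per formula unit.

2.024 Al apfu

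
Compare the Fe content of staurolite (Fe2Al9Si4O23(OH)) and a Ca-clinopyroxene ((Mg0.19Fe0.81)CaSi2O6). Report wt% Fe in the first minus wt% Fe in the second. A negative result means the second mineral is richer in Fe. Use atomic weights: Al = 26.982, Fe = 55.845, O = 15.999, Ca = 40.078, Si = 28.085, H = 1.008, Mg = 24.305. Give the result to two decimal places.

-5.57 percentage points

M(Fe2Al9Si4O23(OH)) = 851.852 g/mol, so wt% Fe = 111.690/851.852 × 100 = 13.11%.
M((Mg0.19Fe0.81)CaSi2O6) = 242.094 g/mol, so wt% Fe = 45.234/242.094 × 100 = 18.68%.
13.11 − 18.68 = -5.57 pp.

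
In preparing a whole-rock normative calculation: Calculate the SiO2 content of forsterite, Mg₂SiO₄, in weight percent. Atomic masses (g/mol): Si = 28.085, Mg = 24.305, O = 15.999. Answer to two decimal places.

Formula mass = 140.691 g/mol.
1 Si → 1.0000 mol SiO2 per formula unit; M(SiO2) = 60.083, so SiO2 mass = 60.083 g.
60.083/140.691 × 100 = 42.71 wt%.

42.71 wt%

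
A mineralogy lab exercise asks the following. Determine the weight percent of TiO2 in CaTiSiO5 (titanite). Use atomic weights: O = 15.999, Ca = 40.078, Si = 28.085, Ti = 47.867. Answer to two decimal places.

M(CaTiSiO5) = 196.025 g/mol; M(TiO2) = 79.865 g/mol.
Moles TiO2 per formula unit = 1 Ti ÷ 1 = 1.0000.
TiO2 fraction = (1.0000 × 79.865) / 196.025 = 79.865/196.025 = 0.4074.

40.74 wt%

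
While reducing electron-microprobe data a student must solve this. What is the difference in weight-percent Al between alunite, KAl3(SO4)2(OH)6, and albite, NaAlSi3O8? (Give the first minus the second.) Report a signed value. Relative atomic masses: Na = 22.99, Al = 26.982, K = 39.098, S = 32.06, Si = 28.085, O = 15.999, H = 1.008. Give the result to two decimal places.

9.25 percentage points

First mineral: 80.946 g Al in 414.198 g formula = 19.54 wt% Al.
Second mineral: 26.982 g Al in 262.219 g formula = 10.29 wt% Al.
19.54% − 10.29% gives a difference of 9.25 percentage points.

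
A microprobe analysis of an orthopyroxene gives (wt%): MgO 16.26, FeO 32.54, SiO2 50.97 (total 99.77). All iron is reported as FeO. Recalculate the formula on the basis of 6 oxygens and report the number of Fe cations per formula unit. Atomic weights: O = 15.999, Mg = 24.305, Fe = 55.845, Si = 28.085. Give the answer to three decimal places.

1.064 Fe apfu

16.26 wt% MgO ÷ 40.304 g/mol = 0.40343 mol, giving 0.40343 Mg and 0.40343 O.
32.54 wt% FeO ÷ 71.844 g/mol = 0.45293 mol, giving 0.45293 Fe and 0.45293 O.
50.97 wt% SiO2 ÷ 60.083 g/mol = 0.84833 mol, giving 0.84833 Si and 1.69666 O.
Oxygen sums to 2.55302; scaling by 6/2.55302 = 2.35016 puts the formula on 6 O.
Fe: 0.45293 × 2.35016 = 1.064 atoms per formula unit.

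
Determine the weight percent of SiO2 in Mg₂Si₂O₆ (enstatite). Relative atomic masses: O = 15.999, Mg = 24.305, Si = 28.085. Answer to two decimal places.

Molar mass of Mg₂Si₂O₆ = 2·24.305 + 2·28.085 + 6·15.999 = 200.774 g/mol.
Each formula unit contains 2 Si, equivalent to 2/1 = 2.0000 mol SiO2.
M(SiO2) = 1×28.085 + 2×15.999 = 60.083 g/mol.
Mass of SiO2 per formula unit = 2.0000 × 60.083 = 120.166 g.
SiO2 wt% = 120.166 / 200.774 × 100 = 59.85%.

59.85 wt%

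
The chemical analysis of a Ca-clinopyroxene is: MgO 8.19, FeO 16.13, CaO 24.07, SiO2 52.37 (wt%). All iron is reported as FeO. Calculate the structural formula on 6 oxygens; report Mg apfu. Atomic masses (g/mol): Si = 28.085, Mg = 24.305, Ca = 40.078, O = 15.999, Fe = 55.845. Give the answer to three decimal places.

0.469 Mg apfu

MgO (M=40.304): mol = 0.20321; Mg = 0.20321, O = 0.20321.
FeO (M=71.844): mol = 0.22451; Fe = 0.22451, O = 0.22451.
CaO (M=56.077): mol = 0.42923; Ca = 0.42923, O = 0.42923.
SiO2 (M=60.083): mol = 0.87163; Si = 0.87163, O = 1.74326.
ΣO = 2.60021; factor = 6/ΣO = 2.30751.
Mg apfu = 0.20321 × 2.30751 = 0.469.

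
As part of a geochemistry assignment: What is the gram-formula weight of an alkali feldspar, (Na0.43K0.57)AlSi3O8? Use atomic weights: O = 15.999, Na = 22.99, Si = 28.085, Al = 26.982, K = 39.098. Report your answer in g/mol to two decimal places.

Na: 0.43 × 22.99 = 9.8857
K: 0.57 × 39.098 = 22.2859
Al: 1 × 26.982 = 26.9820
Si: 3 × 28.085 = 84.2550
O: 8 × 15.999 = 127.9920
Summing the contributions gives the formula mass.

271.40 g/mol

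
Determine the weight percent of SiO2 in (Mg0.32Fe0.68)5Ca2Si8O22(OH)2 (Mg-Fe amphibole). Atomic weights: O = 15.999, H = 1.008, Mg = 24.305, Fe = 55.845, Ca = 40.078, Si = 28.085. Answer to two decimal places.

52.27 wt%

Molar mass of (Mg0.32Fe0.68)5Ca2Si8O22(OH)2 = 1.60*24.305 + 3.40*55.845 + 2*40.078 + 8*28.085 + 24*15.999 + 2*1.008 = 919.589 g/mol.
Each formula unit contains 8 Si, equivalent to 8/1 = 8.0000 mol SiO2.
M(SiO2) = 1×28.085 + 2×15.999 = 60.083 g/mol.
Mass of SiO2 per formula unit = 8.0000 × 60.083 = 480.664 g.
SiO2 wt% = 480.664 / 919.589 × 100 = 52.27%.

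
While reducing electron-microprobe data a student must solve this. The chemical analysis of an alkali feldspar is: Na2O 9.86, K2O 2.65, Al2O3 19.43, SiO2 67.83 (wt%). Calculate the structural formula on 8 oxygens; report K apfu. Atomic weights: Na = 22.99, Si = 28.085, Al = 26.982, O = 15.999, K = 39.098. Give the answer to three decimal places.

Na2O: 9.86/61.979 = 0.15909 mol → 0.31818 mol Na, 0.15909 mol O.
K2O: 2.65/94.195 = 0.02813 mol → 0.05626 mol K, 0.02813 mol O.
Al2O3: 19.43/101.961 = 0.19056 mol → 0.38112 mol Al, 0.57168 mol O.
SiO2: 67.83/60.083 = 1.12894 mol → 1.12894 mol Si, 2.25788 mol O.
Total oxygen = 3.01678 mol. Normalization factor = 8/3.01678 = 2.65183.
K per 8 O = 0.05626 × 2.65183 = 0.149.

0.149 K apfu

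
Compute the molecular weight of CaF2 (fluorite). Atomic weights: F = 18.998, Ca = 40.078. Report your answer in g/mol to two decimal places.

78.07 g/mol

M = 1*40.078 + 2*18.998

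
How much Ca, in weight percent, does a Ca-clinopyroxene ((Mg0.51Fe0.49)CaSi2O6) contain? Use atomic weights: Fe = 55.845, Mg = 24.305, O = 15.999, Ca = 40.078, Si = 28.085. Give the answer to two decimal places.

Formula mass = 0.51·24.305 + 0.49·55.845 + 1·40.078 + 2·28.085 + 6·15.999 = 232.002 g/mol, of which 40.078 g is Ca.
So Ca makes up 40.078/232.002 = 0.1727 of the mass, i.e. 17.27%.

17.27 weight percent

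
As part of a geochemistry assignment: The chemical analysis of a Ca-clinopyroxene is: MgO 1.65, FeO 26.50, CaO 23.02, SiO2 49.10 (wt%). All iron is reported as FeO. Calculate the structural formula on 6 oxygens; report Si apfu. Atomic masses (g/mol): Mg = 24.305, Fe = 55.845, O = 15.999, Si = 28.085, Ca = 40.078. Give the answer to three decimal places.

MgO: 1.65/40.304 = 0.04094 mol → 0.04094 mol Mg, 0.04094 mol O.
FeO: 26.50/71.844 = 0.36885 mol → 0.36885 mol Fe, 0.36885 mol O.
CaO: 23.02/56.077 = 0.41051 mol → 0.41051 mol Ca, 0.41051 mol O.
SiO2: 49.10/60.083 = 0.81720 mol → 0.81720 mol Si, 1.63440 mol O.
Total oxygen = 2.45470 mol. Normalization factor = 6/2.45470 = 2.44429.
Si per 6 O = 0.81720 × 2.44429 = 1.997.

1.997 Si apfu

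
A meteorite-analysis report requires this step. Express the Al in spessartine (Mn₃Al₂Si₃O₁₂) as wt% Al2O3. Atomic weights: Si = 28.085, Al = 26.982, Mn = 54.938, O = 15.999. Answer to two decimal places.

Molar mass of Mn₃Al₂Si₃O₁₂ = 3·54.938 + 2·26.982 + 3·28.085 + 12·15.999 = 495.021 g/mol.
Each formula unit contains 2 Al, equivalent to 2/2 = 1.0000 mol Al2O3.
M(Al2O3) = 2×26.982 + 3×15.999 = 101.961 g/mol.
Mass of Al2O3 per formula unit = 1.0000 × 101.961 = 101.961 g.
Al2O3 wt% = 101.961 / 495.021 × 100 = 20.60%.

20.60 wt%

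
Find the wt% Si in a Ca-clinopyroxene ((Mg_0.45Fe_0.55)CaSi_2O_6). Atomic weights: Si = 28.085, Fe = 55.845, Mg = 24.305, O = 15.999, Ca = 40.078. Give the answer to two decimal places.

24.02 wt%

Formula mass = 0.45·24.305 + 0.55·55.845 + 1·40.078 + 2·28.085 + 6·15.999 = 233.894 g/mol, of which 56.170 g is Si.
So Si makes up 56.170/233.894 = 0.2402 of the mass, i.e. 24.02%.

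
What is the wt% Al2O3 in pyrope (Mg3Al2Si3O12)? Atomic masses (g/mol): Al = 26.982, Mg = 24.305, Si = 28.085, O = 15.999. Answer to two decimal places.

25.29 wt%

Molar mass of Mg3Al2Si3O12 = 3×24.305 + 2×26.982 + 3×28.085 + 12×15.999 = 403.122 g/mol.
Each formula unit contains 2 Al, equivalent to 2/2 = 1.0000 mol Al2O3.
M(Al2O3) = 2×26.982 + 3×15.999 = 101.961 g/mol.
Mass of Al2O3 per formula unit = 1.0000 × 101.961 = 101.961 g.
Al2O3 wt% = 101.961 / 403.122 × 100 = 25.29%.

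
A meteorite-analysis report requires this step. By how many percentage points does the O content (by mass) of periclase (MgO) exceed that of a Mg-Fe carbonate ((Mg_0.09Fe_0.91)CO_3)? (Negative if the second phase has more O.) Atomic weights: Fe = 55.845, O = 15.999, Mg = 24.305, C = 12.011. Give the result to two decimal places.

O in MgO: molar mass 40.304 g/mol; 1×15.999 = 15.999 g → 39.70 wt%.
O in (Mg_0.09Fe_0.91)CO_3: molar mass 113.014 g/mol; 3×15.999 = 47.997 g → 42.47 wt%.
Difference = 39.70 − 42.47 = -2.77 percentage points.

-2.77 percentage points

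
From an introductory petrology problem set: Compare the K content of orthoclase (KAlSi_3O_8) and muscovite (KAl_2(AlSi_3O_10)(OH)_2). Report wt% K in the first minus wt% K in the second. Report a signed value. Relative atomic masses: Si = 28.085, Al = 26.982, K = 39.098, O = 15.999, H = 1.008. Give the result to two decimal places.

4.23 percentage points

K in KAlSi_3O_8: molar mass 278.327 g/mol; 1×39.098 = 39.098 g → 14.05 wt%.
K in KAl_2(AlSi_3O_10)(OH)_2: molar mass 398.303 g/mol; 1×39.098 = 39.098 g → 9.82 wt%.
Difference = 14.05 − 9.82 = 4.23 percentage points.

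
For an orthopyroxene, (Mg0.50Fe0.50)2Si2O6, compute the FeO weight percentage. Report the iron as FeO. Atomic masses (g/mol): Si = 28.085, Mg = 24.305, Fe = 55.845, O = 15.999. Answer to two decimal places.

30.93 wt%

Molar mass of (Mg0.50Fe0.50)2Si2O6 = 1·24.305 + 1·55.845 + 2·28.085 + 6·15.999 = 232.314 g/mol.
Each formula unit contains 1 Fe, equivalent to 1/1 = 1.0000 mol FeO.
M(FeO) = 1×55.845 + 1×15.999 = 71.844 g/mol.
Mass of FeO per formula unit = 1.0000 × 71.844 = 71.844 g.
FeO wt% = 71.844 / 232.314 × 100 = 30.93%.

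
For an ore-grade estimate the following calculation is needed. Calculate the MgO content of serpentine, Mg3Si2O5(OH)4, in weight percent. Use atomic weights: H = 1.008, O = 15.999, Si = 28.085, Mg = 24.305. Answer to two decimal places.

43.63 wt%

Molar mass of Mg3Si2O5(OH)4 = 3·24.305 + 2·28.085 + 9·15.999 + 4·1.008 = 277.108 g/mol.
Each formula unit contains 3 Mg, equivalent to 3/1 = 3.0000 mol MgO.
M(MgO) = 1×24.305 + 1×15.999 = 40.304 g/mol.
Mass of MgO per formula unit = 3.0000 × 40.304 = 120.912 g.
MgO wt% = 120.912 / 277.108 × 100 = 43.63%.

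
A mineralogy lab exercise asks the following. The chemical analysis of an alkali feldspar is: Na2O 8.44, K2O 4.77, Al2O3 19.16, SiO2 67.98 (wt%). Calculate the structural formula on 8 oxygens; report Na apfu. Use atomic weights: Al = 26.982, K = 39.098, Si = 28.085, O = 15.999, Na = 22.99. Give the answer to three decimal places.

Na2O: 8.44/61.979 = 0.13618 mol → 0.27236 mol Na, 0.13618 mol O.
K2O: 4.77/94.195 = 0.05064 mol → 0.10128 mol K, 0.05064 mol O.
Al2O3: 19.16/101.961 = 0.18791 mol → 0.37582 mol Al, 0.56373 mol O.
SiO2: 67.98/60.083 = 1.13143 mol → 1.13143 mol Si, 2.26286 mol O.
Total oxygen = 3.01341 mol. Normalization factor = 8/3.01341 = 2.65480.
Na per 8 O = 0.27236 × 2.65480 = 0.723.

0.723 Na apfu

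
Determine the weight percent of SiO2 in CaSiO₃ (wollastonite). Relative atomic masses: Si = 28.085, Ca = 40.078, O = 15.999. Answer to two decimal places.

51.72 wt%

M(CaSiO₃) = 116.160 g/mol; M(SiO2) = 60.083 g/mol.
Moles SiO2 per formula unit = 1 Si ÷ 1 = 1.0000.
SiO2 fraction = (1.0000 × 60.083) / 116.160 = 60.083/116.160 = 0.5172.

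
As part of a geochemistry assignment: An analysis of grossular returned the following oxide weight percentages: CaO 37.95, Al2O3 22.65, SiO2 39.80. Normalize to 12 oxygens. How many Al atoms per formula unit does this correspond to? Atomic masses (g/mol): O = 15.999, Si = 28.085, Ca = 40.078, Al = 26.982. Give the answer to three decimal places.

1.998 Al apfu

CaO: 37.95/56.077 = 0.67675 mol → 0.67675 mol Ca, 0.67675 mol O.
Al2O3: 22.65/101.961 = 0.22214 mol → 0.44428 mol Al, 0.66642 mol O.
SiO2: 39.80/60.083 = 0.66242 mol → 0.66242 mol Si, 1.32484 mol O.
Total oxygen = 2.66801 mol. Normalization factor = 12/2.66801 = 4.49773.
Al per 12 O = 0.44428 × 4.49773 = 1.998.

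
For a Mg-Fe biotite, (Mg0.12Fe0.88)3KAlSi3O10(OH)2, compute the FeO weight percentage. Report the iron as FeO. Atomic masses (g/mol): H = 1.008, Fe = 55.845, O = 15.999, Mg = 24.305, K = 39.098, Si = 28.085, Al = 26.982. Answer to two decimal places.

37.89 wt%

Molar mass of (Mg0.12Fe0.88)3KAlSi3O10(OH)2 = 0.36*24.305 + 2.64*55.845 + 1*39.098 + 1*26.982 + 3*28.085 + 12*15.999 + 2*1.008 = 500.520 g/mol.
Each formula unit contains 2.64 Fe, equivalent to 2.64/1 = 2.6400 mol FeO.
M(FeO) = 1×55.845 + 1×15.999 = 71.844 g/mol.
Mass of FeO per formula unit = 2.6400 × 71.844 = 189.668 g.
FeO wt% = 189.668 / 500.520 × 100 = 37.89%.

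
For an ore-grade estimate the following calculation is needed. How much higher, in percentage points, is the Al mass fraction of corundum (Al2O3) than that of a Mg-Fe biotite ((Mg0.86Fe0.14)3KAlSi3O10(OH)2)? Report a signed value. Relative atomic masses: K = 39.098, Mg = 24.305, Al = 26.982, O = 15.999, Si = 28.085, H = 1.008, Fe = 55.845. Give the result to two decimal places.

46.66 percentage points

Al in Al2O3: molar mass 101.961 g/mol; 2×26.982 = 53.964 g → 52.93 wt%.
Al in (Mg0.86Fe0.14)3KAlSi3O10(OH)2: molar mass 430.501 g/mol; 1×26.982 = 26.982 g → 6.27 wt%.
Difference = 52.93 − 6.27 = 46.66 percentage points.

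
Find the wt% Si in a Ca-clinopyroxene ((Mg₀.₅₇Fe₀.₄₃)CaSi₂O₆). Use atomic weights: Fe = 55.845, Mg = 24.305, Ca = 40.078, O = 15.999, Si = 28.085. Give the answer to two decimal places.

24.41 mass %

Molar mass of (Mg₀.₅₇Fe₀.₄₃)CaSi₂O₆: 0.57·24.305 + 0.43·55.845 + 1·40.078 + 2·28.085 + 6·15.999 = 230.109 g/mol.
Mass of Si per formula unit: 2 × 28.085 = 56.170 g.
Weight fraction Si = 56.170 / 230.109 = 0.2441.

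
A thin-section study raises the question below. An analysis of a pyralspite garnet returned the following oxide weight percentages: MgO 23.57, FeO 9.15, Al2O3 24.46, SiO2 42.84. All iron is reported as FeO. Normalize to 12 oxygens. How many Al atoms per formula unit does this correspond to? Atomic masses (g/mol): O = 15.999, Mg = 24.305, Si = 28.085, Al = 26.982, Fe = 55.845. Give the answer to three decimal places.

MgO (M=40.304): mol = 0.58481; Mg = 0.58481, O = 0.58481.
FeO (M=71.844): mol = 0.12736; Fe = 0.12736, O = 0.12736.
Al2O3 (M=101.961): mol = 0.23990; Al = 0.47980, O = 0.71970.
SiO2 (M=60.083): mol = 0.71301; Si = 0.71301, O = 1.42602.
ΣO = 2.85789; factor = 12/ΣO = 4.19890.
Al apfu = 0.47980 × 4.19890 = 2.015.

2.015 Al apfu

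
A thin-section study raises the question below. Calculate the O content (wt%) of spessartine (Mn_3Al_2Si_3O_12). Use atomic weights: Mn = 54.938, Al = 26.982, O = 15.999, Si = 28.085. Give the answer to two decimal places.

38.78 wt%

M(Mn_3Al_2Si_3O_12) = 495.021 g/mol.
O contributes 12 × 15.999 = 191.988 g per mole.
191.988/495.021 = 0.3878 → 38.78%.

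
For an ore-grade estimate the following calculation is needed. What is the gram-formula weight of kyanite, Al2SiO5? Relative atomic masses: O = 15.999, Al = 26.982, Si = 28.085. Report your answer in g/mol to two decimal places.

Al: 2 × 26.982 = 53.9640
Si: 1 × 28.085 = 28.0850
O: 5 × 15.999 = 79.9950
Summing the contributions gives the formula mass.

162.04 g/mol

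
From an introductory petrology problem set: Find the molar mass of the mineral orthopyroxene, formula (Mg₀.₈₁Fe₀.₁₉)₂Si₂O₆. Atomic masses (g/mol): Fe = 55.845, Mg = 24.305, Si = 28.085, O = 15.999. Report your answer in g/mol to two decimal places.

The formula mass is the sum 1.62*24.305 + 0.38*55.845 + 2*28.085 + 6*15.999.

212.76 g/mol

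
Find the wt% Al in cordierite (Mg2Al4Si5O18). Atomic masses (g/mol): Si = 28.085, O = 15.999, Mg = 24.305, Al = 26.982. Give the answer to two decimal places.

18.45 wt%

Formula mass = 2*24.305 + 4*26.982 + 5*28.085 + 18*15.999 = 584.945 g/mol, of which 107.928 g is Al.
So Al makes up 107.928/584.945 = 0.1845 of the mass, i.e. 18.45%.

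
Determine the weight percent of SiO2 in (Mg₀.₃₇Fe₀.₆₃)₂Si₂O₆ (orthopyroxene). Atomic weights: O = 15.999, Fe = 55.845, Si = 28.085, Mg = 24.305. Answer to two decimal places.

49.96 wt%

Formula mass = 240.514 g/mol.
2 Si → 2.0000 mol SiO2 per formula unit; M(SiO2) = 60.083, so SiO2 mass = 120.166 g.
120.166/240.514 × 100 = 49.96 wt%.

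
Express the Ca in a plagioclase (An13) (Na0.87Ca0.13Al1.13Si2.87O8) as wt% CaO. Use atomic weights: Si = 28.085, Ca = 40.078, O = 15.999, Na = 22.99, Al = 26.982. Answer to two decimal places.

2.76 wt%

Formula mass = 264.297 g/mol.
0.13 Ca → 0.1300 mol CaO per formula unit; M(CaO) = 56.077, so CaO mass = 7.290 g.
7.290/264.297 × 100 = 2.76 wt%.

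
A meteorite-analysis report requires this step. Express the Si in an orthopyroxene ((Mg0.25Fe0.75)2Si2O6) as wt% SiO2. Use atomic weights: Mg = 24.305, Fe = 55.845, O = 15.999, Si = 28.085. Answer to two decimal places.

M((Mg0.25Fe0.75)2Si2O6) = 248.084 g/mol; M(SiO2) = 60.083 g/mol.
Moles SiO2 per formula unit = 2 Si ÷ 1 = 2.0000.
SiO2 fraction = (2.0000 × 60.083) / 248.084 = 120.166/248.084 = 0.4844.

48.44 wt%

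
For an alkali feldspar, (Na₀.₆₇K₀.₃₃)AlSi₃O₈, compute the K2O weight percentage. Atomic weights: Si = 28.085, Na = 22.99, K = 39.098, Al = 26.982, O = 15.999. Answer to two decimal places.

M((Na₀.₆₇K₀.₃₃)AlSi₃O₈) = 267.535 g/mol; M(K2O) = 94.195 g/mol.
Moles K2O per formula unit = 0.33 K ÷ 2 = 0.1650.
K2O fraction = (0.1650 × 94.195) / 267.535 = 15.542/267.535 = 0.0581.

5.81 wt%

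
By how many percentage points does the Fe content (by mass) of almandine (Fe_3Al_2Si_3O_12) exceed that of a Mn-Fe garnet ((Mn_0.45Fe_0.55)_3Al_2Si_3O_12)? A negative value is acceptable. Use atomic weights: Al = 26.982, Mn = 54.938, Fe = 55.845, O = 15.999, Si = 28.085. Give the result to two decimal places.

15.10 percentage points

Fe in Fe_3Al_2Si_3O_12: molar mass 497.742 g/mol; 3×55.845 = 167.535 g → 33.66 wt%.
Fe in (Mn_0.45Fe_0.55)_3Al_2Si_3O_12: molar mass 496.518 g/mol; 1.65×55.845 = 92.144 g → 18.56 wt%.
Difference = 33.66 − 18.56 = 15.10 percentage points.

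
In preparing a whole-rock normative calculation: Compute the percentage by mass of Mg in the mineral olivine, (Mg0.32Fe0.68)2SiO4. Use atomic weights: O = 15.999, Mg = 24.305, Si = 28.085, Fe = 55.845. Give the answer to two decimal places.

M((Mg0.32Fe0.68)2SiO4) = 183.585 g/mol.
Mg contributes 0.64 × 24.305 = 15.555 g per mole.
15.555/183.585 = 0.0847 → 8.47%.

8.47 wt%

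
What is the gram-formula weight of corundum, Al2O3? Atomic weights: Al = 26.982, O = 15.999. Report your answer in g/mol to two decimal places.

The formula mass is the sum 2*26.982 + 3*15.999.

101.96 g/mol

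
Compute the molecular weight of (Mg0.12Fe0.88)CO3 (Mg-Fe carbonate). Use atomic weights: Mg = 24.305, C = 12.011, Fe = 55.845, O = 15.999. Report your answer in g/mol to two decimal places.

112.07 g/mol

The formula mass is the sum 0.12×24.305 + 0.88×55.845 + 1×12.011 + 3×15.999.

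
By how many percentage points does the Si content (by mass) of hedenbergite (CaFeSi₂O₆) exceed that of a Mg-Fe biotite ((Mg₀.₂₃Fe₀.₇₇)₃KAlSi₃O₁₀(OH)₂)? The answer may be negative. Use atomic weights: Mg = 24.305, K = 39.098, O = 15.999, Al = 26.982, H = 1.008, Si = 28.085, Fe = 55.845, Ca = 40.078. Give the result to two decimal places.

Si in CaFeSi₂O₆: molar mass 248.087 g/mol; 2×28.085 = 56.170 g → 22.64 wt%.
Si in (Mg₀.₂₃Fe₀.₇₇)₃KAlSi₃O₁₀(OH)₂: molar mass 490.111 g/mol; 3×28.085 = 84.255 g → 17.19 wt%.
Difference = 22.64 − 17.19 = 5.45 percentage points.

5.45 percentage points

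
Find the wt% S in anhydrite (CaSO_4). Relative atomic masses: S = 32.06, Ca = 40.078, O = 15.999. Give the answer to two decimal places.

23.55 wt%

Formula mass = 1*40.078 + 1*32.06 + 4*15.999 = 136.134 g/mol, of which 32.060 g is S.
So S makes up 32.060/136.134 = 0.2355 of the mass, i.e. 23.55%.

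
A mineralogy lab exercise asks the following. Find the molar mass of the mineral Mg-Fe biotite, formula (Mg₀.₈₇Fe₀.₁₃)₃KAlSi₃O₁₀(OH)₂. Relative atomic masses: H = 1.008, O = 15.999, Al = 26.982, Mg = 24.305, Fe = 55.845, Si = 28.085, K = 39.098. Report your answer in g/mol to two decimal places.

The formula mass is the sum 2.61(24.305) + 0.39(55.845) + 1(39.098) + 1(26.982) + 3(28.085) + 12(15.999) + 2(1.008).

429.55 g/mol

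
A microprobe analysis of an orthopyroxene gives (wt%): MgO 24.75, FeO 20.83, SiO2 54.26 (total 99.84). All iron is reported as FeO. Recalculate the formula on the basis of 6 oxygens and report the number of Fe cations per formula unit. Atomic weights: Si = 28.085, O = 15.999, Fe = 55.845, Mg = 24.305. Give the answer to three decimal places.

0.642 Fe apfu

MgO: 24.75/40.304 = 0.61408 mol → 0.61408 mol Mg, 0.61408 mol O.
FeO: 20.83/71.844 = 0.28993 mol → 0.28993 mol Fe, 0.28993 mol O.
SiO2: 54.26/60.083 = 0.90308 mol → 0.90308 mol Si, 1.80616 mol O.
Total oxygen = 2.71017 mol. Normalization factor = 6/2.71017 = 2.21388.
Fe per 6 O = 0.28993 × 2.21388 = 0.642.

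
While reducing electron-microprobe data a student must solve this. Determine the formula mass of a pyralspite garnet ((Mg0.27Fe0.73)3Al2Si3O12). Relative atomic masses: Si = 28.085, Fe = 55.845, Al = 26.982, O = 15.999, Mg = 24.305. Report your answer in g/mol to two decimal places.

472.19 g/mol

The formula mass is the sum 0.81*24.305 + 2.19*55.845 + 2*26.982 + 3*28.085 + 12*15.999.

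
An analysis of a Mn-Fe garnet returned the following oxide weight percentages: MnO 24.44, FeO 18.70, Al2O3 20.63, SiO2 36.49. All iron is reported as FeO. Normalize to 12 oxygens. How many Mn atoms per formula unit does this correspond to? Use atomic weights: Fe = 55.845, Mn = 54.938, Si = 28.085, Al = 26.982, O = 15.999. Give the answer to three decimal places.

1.704 Mn apfu

MnO (M=70.937): mol = 0.34453; Mn = 0.34453, O = 0.34453.
FeO (M=71.844): mol = 0.26029; Fe = 0.26029, O = 0.26029.
Al2O3 (M=101.961): mol = 0.20233; Al = 0.40466, O = 0.60699.
SiO2 (M=60.083): mol = 0.60733; Si = 0.60733, O = 1.21466.
ΣO = 2.42647; factor = 12/ΣO = 4.94546.
Mn apfu = 0.34453 × 4.94546 = 1.704.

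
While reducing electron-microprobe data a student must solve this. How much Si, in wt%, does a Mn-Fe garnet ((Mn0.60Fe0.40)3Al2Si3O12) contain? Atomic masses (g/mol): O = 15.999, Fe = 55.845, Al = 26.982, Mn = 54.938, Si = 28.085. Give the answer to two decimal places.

16.98 wt%

Formula mass = 1.80*54.938 + 1.20*55.845 + 2*26.982 + 3*28.085 + 12*15.999 = 496.109 g/mol, of which 84.255 g is Si.
So Si makes up 84.255/496.109 = 0.1698 of the mass, i.e. 16.98%.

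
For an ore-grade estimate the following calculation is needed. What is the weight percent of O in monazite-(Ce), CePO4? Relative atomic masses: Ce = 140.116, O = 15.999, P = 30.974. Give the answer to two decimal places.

27.22 mass %

Molar mass of CePO4: 1·140.116 + 1·30.974 + 4·15.999 = 235.086 g/mol.
Mass of O per formula unit: 4 × 15.999 = 63.996 g.
Weight fraction O = 63.996 / 235.086 = 0.2722.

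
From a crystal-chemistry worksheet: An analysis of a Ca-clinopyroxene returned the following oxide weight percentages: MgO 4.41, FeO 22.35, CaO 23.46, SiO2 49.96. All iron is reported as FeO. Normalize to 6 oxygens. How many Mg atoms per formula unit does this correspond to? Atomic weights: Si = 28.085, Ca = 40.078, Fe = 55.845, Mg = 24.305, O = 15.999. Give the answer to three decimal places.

MgO (M=40.304): mol = 0.10942; Mg = 0.10942, O = 0.10942.
FeO (M=71.844): mol = 0.31109; Fe = 0.31109, O = 0.31109.
CaO (M=56.077): mol = 0.41835; Ca = 0.41835, O = 0.41835.
SiO2 (M=60.083): mol = 0.83152; Si = 0.83152, O = 1.66304.
ΣO = 2.50190; factor = 6/ΣO = 2.39818.
Mg apfu = 0.10942 × 2.39818 = 0.262.

0.262 Mg apfu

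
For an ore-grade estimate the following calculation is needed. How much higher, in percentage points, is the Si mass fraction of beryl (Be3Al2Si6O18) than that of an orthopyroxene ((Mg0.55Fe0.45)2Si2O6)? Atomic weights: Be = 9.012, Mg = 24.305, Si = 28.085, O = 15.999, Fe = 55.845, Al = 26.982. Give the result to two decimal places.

6.84 percentage points

Si in Be3Al2Si6O18: molar mass 537.492 g/mol; 6×28.085 = 168.510 g → 31.35 wt%.
Si in (Mg0.55Fe0.45)2Si2O6: molar mass 229.160 g/mol; 2×28.085 = 56.170 g → 24.51 wt%.
Difference = 31.35 − 24.51 = 6.84 percentage points.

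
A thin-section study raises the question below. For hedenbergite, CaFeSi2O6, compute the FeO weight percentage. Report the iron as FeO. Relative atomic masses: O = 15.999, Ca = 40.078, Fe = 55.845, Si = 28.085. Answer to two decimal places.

28.96 wt%

M(CaFeSi2O6) = 248.087 g/mol; M(FeO) = 71.844 g/mol.
Moles FeO per formula unit = 1 Fe ÷ 1 = 1.0000.
FeO fraction = (1.0000 × 71.844) / 248.087 = 71.844/248.087 = 0.2896.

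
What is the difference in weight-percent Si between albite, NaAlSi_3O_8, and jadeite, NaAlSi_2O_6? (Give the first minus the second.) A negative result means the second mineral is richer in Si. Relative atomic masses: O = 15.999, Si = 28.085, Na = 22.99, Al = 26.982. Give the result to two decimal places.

M(NaAlSi_3O_8) = 262.219 g/mol, so wt% Si = 84.255/262.219 × 100 = 32.13%.
M(NaAlSi_2O_6) = 202.136 g/mol, so wt% Si = 56.170/202.136 × 100 = 27.79%.
32.13 − 27.79 = 4.34 pp.

4.34 percentage points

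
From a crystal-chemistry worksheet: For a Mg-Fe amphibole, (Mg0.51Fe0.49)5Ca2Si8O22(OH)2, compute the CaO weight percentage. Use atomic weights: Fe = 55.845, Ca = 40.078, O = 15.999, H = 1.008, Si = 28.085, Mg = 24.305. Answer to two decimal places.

M((Mg0.51Fe0.49)5Ca2Si8O22(OH)2) = 889.626 g/mol; M(CaO) = 56.077 g/mol.
Moles CaO per formula unit = 2 Ca ÷ 1 = 2.0000.
CaO fraction = (2.0000 × 56.077) / 889.626 = 112.154/889.626 = 0.1261.

12.61 wt%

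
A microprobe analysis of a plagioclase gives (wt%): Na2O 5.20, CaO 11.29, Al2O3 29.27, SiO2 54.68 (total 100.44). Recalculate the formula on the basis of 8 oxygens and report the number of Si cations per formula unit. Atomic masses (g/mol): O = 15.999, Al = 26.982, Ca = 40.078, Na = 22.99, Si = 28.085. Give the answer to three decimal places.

Na2O (M=61.979): mol = 0.08390; Na = 0.16780, O = 0.08390.
CaO (M=56.077): mol = 0.20133; Ca = 0.20133, O = 0.20133.
Al2O3 (M=101.961): mol = 0.28707; Al = 0.57414, O = 0.86121.
SiO2 (M=60.083): mol = 0.91007; Si = 0.91007, O = 1.82014.
ΣO = 2.96658; factor = 8/ΣO = 2.69671.
Si apfu = 0.91007 × 2.69671 = 2.454.

2.454 Si apfu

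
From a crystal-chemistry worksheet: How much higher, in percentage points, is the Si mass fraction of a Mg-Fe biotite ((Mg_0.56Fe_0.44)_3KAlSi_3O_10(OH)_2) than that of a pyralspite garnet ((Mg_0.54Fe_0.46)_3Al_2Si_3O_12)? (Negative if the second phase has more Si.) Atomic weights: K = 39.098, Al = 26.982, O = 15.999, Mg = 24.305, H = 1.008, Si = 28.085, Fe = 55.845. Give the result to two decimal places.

Si in (Mg_0.56Fe_0.44)_3KAlSi_3O_10(OH)_2: molar mass 458.887 g/mol; 3×28.085 = 84.255 g → 18.36 wt%.
Si in (Mg_0.54Fe_0.46)_3Al_2Si_3O_12: molar mass 446.647 g/mol; 3×28.085 = 84.255 g → 18.86 wt%.
Difference = 18.36 − 18.86 = -0.50 percentage points.

-0.50 percentage points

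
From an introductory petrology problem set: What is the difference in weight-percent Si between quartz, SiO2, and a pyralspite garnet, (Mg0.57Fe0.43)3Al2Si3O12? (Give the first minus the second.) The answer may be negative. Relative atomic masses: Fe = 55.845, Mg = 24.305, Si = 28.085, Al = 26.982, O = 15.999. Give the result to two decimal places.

Si in SiO2: molar mass 60.083 g/mol; 1×28.085 = 28.085 g → 46.74 wt%.
Si in (Mg0.57Fe0.43)3Al2Si3O12: molar mass 443.809 g/mol; 3×28.085 = 84.255 g → 18.98 wt%.
Difference = 46.74 − 18.98 = 27.76 percentage points.

27.76 percentage points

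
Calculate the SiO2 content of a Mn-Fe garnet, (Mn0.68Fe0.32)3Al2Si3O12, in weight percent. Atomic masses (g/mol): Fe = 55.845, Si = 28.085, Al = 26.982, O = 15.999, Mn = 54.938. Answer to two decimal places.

36.35 wt%

Formula mass = 495.892 g/mol.
3 Si → 3.0000 mol SiO2 per formula unit; M(SiO2) = 60.083, so SiO2 mass = 180.249 g.
180.249/495.892 × 100 = 36.35 wt%.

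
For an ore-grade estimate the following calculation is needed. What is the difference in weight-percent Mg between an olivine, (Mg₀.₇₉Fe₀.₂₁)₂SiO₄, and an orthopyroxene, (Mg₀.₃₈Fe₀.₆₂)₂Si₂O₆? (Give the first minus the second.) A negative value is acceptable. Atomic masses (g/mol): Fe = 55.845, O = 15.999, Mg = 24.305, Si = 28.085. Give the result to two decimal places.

First mineral: 38.402 g Mg in 153.938 g formula = 24.95 wt% Mg.
Second mineral: 18.472 g Mg in 239.884 g formula = 7.70 wt% Mg.
24.95% − 7.70% gives a difference of 17.25 percentage points.

17.25 percentage points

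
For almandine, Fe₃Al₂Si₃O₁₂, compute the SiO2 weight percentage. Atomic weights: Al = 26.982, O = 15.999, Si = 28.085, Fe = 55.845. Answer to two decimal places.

36.21 wt%

Molar mass of Fe₃Al₂Si₃O₁₂ = 3×55.845 + 2×26.982 + 3×28.085 + 12×15.999 = 497.742 g/mol.
Each formula unit contains 3 Si, equivalent to 3/1 = 3.0000 mol SiO2.
M(SiO2) = 1×28.085 + 2×15.999 = 60.083 g/mol.
Mass of SiO2 per formula unit = 3.0000 × 60.083 = 180.249 g.
SiO2 wt% = 180.249 / 497.742 × 100 = 36.21%.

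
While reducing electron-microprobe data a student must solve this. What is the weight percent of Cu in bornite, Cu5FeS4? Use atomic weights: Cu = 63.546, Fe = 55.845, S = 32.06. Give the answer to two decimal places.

63.32 weight percent

Molar mass of Cu5FeS4: 5×63.546 + 1×55.845 + 4×32.06 = 501.815 g/mol.
Mass of Cu per formula unit: 5 × 63.546 = 317.730 g.
Weight fraction Cu = 317.730 / 501.815 = 0.6332.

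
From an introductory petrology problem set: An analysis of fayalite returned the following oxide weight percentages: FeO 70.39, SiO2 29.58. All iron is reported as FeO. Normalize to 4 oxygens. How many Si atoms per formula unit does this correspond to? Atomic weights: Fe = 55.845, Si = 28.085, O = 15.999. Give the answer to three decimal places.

1.002 Si apfu

FeO: 70.39/71.844 = 0.97976 mol → 0.97976 mol Fe, 0.97976 mol O.
SiO2: 29.58/60.083 = 0.49232 mol → 0.49232 mol Si, 0.98464 mol O.
Total oxygen = 1.96440 mol. Normalization factor = 4/1.96440 = 2.03625.
Si per 4 O = 0.49232 × 2.03625 = 1.002.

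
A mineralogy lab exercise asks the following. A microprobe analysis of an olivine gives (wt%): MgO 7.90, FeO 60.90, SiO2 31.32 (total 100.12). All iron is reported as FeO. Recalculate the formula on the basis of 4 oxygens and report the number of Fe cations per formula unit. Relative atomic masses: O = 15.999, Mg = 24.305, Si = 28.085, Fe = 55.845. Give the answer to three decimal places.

1.625 Fe apfu

MgO (M=40.304): mol = 0.19601; Mg = 0.19601, O = 0.19601.
FeO (M=71.844): mol = 0.84767; Fe = 0.84767, O = 0.84767.
SiO2 (M=60.083): mol = 0.52128; Si = 0.52128, O = 1.04256.
ΣO = 2.08624; factor = 4/ΣO = 1.91732.
Fe apfu = 0.84767 × 1.91732 = 1.625.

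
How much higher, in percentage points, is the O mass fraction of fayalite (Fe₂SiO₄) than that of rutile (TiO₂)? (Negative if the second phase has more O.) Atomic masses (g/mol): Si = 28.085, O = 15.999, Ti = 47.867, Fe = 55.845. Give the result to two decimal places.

-8.66 percentage points

O in Fe₂SiO₄: molar mass 203.771 g/mol; 4×15.999 = 63.996 g → 31.41 wt%.
O in TiO₂: molar mass 79.865 g/mol; 2×15.999 = 31.998 g → 40.07 wt%.
Difference = 31.41 − 40.07 = -8.66 percentage points.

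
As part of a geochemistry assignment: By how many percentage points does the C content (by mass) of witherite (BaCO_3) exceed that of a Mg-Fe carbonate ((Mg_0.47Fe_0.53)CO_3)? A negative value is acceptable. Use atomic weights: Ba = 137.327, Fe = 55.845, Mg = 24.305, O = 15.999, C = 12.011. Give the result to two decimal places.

C in BaCO_3: molar mass 197.335 g/mol; 1×12.011 = 12.011 g → 6.09 wt%.
C in (Mg_0.47Fe_0.53)CO_3: molar mass 101.029 g/mol; 1×12.011 = 12.011 g → 11.89 wt%.
Difference = 6.09 − 11.89 = -5.80 percentage points.

-5.80 percentage points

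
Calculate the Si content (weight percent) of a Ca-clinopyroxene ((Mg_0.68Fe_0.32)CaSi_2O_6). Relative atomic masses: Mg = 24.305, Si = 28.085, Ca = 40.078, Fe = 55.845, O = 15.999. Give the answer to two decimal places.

24.78 weight percent

Molar mass of (Mg_0.68Fe_0.32)CaSi_2O_6: 0.68*24.305 + 0.32*55.845 + 1*40.078 + 2*28.085 + 6*15.999 = 226.640 g/mol.
Mass of Si per formula unit: 2 × 28.085 = 56.170 g.
Weight fraction Si = 56.170 / 226.640 = 0.2478.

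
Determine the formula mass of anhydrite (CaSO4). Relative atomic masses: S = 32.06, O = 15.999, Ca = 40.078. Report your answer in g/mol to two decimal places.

M = 1(40.078) + 1(32.06) + 4(15.999)

136.13 g/mol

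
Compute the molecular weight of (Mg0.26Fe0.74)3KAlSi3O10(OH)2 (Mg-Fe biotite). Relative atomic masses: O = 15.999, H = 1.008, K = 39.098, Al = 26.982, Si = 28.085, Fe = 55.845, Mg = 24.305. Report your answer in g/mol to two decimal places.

M = 0.78×24.305 + 2.22×55.845 + 1×39.098 + 1×26.982 + 3×28.085 + 12×15.999 + 2×1.008

487.27 g/mol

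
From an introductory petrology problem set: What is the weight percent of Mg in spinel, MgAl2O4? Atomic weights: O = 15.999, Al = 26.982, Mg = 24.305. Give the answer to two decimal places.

M(MgAl2O4) = 142.265 g/mol.
Mg contributes 1 × 24.305 = 24.305 g per mole.
24.305/142.265 = 0.1708 → 17.08%.

17.08 weight percent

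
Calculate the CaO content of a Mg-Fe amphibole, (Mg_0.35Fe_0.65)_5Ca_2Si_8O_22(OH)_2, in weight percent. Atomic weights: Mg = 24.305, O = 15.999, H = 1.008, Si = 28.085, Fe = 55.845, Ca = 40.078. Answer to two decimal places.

Formula mass = 914.858 g/mol.
2 Ca → 2.0000 mol CaO per formula unit; M(CaO) = 56.077, so CaO mass = 112.154 g.
112.154/914.858 × 100 = 12.26 wt%.

12.26 wt%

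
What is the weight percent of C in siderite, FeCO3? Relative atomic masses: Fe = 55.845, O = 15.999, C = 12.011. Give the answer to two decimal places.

Molar mass of FeCO3: 1·55.845 + 1·12.011 + 3·15.999 = 115.853 g/mol.
Mass of C per formula unit: 1 × 12.011 = 12.011 g.
Weight fraction C = 12.011 / 115.853 = 0.1037.

10.37 wt%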